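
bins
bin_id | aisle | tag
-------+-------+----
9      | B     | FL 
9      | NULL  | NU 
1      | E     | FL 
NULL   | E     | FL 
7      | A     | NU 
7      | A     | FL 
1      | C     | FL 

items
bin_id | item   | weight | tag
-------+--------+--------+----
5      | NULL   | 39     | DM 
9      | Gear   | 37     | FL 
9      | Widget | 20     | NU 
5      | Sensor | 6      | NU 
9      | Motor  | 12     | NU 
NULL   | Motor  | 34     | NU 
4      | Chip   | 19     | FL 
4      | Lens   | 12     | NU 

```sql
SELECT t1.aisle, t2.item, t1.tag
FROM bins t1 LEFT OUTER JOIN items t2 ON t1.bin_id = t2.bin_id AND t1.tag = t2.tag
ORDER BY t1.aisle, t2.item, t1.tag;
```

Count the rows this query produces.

8

LEFT JOIN keeps every row from `bins`; unmatched rows get NULL for `items`'s columns.
Matching on t1.bin_id = t2.bin_id AND t1.tag = t2.tag. A NULL in a compared column never satisfies the condition.
Matched pairs: 3; unmatched t1 rows kept: 5.
Total: 3 matched + 5 padded = 8 rows.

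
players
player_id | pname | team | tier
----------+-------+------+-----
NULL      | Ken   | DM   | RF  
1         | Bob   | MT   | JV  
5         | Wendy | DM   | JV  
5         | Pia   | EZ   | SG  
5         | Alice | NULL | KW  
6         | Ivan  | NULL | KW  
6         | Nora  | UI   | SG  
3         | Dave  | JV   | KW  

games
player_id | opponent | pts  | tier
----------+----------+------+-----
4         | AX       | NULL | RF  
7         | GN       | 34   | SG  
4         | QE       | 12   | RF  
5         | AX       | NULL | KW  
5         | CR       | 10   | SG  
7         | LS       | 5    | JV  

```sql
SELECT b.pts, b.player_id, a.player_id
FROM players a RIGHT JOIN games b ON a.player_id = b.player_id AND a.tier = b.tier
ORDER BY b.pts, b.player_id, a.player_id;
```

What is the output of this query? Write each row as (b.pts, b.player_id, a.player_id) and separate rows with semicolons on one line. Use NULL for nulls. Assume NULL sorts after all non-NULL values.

RIGHT JOIN keeps every row from `games`; unmatched rows get NULL for `players`'s columns.
Matching on a.player_id = b.player_id AND a.tier = b.tier. A NULL in a compared column never satisfies the condition.
- player_id=NULL, tier=RF: no matching b row.
- player_id=1, tier=JV: no matching b row.
- player_id=5, tier=JV: no matching b row.
- player_id=5, tier=SG: 1 matching b row(s), so 1 row(s) emitted.
- player_id=5, tier=KW: 1 matching b row(s), so 1 row(s) emitted.
- player_id=6, tier=KW: no matching b row.
- player_id=6, tier=SG: no matching b row.
- player_id=3, tier=KW: no matching b row.
- 4 b row(s) had no a match → kept, a columns NULL.
After projecting and ordering:
b.pts | b.player_id | a.player_id
5 | 7 | NULL
10 | 5 | 5
12 | 4 | NULL
34 | 7 | NULL
NULL | 4 | NULL
NULL | 5 | 5

(5, 7, NULL); (10, 5, 5); (12, 4, NULL); (34, 7, NULL); (NULL, 4, NULL); (NULL, 5, 5)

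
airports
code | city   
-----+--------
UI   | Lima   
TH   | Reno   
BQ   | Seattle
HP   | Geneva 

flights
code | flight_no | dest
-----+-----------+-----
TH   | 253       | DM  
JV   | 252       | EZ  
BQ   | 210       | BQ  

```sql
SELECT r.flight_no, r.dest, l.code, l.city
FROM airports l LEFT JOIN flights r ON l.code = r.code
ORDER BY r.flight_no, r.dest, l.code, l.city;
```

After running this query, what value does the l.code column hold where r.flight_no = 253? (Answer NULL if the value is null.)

LEFT JOIN keeps every row from `airports`; unmatched rows get NULL for `flights`'s columns.
Matching on l.code = r.code.
Matched pairs: 2; unmatched l rows kept: 2.

TH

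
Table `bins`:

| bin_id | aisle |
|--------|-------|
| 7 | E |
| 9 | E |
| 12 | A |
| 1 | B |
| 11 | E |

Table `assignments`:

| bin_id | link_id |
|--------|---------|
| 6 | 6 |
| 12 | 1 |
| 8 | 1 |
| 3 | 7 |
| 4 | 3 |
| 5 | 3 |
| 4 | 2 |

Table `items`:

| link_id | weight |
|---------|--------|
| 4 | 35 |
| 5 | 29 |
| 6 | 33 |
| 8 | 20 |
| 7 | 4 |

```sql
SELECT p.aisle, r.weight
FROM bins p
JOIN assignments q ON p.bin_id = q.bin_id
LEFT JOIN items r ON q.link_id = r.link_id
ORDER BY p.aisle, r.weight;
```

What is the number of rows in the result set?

Joins associate left-to-right: bins INNER JOIN assignments on bin_id gives 1 intermediate row(s).
Then LEFT JOIN `items r` on link_id: each of those 1 rows is kept; rows whose q.link_id has no match in r get NULL for r's columns.
Result: 1 row(s).

1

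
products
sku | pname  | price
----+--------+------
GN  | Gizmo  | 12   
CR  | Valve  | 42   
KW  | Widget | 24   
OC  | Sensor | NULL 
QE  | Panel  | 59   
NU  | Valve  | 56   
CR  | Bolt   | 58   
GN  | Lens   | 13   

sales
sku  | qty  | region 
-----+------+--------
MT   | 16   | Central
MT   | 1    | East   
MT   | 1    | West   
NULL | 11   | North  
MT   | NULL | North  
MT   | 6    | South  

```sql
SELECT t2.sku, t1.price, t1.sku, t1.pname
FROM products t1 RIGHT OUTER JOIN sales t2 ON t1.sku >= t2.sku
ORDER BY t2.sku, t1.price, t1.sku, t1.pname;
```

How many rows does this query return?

16

RIGHT JOIN keeps every row from `sales`; unmatched rows get NULL for `products`'s columns.
Matching on t1.sku >= t2.sku. A NULL in a compared column never satisfies the condition.
- sku=GN: no matching t2 row.
- sku=CR: no matching t2 row.
- sku=KW: no matching t2 row.
- sku=OC: 5 matching t2 row(s), so 5 row(s) emitted.
- sku=QE: 5 matching t2 row(s), so 5 row(s) emitted.
- sku=NU: 5 matching t2 row(s), so 5 row(s) emitted.
- sku=CR: no matching t2 row.
- sku=GN: no matching t2 row.
- 1 row(s) from t2 found no t1 partner → padded with NULL.
Total: 15 matched + 1 padded = 16 rows.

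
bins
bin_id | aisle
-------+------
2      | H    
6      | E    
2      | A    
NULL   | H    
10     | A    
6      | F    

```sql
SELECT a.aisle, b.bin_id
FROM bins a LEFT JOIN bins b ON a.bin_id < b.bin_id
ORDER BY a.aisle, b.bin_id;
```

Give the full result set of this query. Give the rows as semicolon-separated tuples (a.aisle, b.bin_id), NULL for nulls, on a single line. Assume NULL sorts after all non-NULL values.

(A, 6); (A, 6); (A, 10); (A, NULL); (E, 10); (F, 10); (H, 6); (H, 6); (H, 10); (H, NULL)

LEFT JOIN keeps every row from `bins a`; unmatched rows get NULL for `bins b`'s columns.
Matching on a.bin_id < b.bin_id. A NULL in a compared column never satisfies the condition.
- bin_id=2: 3 matching b row(s), so 3 row(s) emitted.
- bin_id=6: 1 matching b row(s), so 1 row(s) emitted.
- bin_id=2: 3 matching b row(s), so 3 row(s) emitted.
- bin_id=NULL: no b row matches, row kept with b columns NULL.
- bin_id=10: no b row matches, row kept with b columns NULL.
- bin_id=6: 1 matching b row(s), so 1 row(s) emitted.
After projecting and ordering:
a.aisle | b.bin_id
A | 6
A | 6
A | 10
A | NULL
E | 10
F | 10
H | 6
H | 6
H | 10
H | NULL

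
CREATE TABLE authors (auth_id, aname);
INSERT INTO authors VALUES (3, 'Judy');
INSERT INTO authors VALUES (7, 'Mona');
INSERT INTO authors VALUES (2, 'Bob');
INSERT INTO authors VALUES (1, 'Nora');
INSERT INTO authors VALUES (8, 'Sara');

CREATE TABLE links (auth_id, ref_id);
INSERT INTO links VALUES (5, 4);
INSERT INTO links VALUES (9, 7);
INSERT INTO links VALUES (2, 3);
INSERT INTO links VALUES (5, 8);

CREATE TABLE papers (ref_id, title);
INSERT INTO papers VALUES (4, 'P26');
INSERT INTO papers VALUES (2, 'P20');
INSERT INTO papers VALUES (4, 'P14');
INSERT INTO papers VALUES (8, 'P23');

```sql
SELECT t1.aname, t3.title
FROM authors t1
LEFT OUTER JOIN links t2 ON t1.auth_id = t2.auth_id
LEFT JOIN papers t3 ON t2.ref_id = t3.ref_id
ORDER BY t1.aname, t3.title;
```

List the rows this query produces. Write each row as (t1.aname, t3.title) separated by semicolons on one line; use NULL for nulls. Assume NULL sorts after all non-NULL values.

Evaluate left to right. First `authors t1 LEFT JOIN links t2` on auth_id: 5 row(s).
Then LEFT JOIN `papers t3` on ref_id: each of those 5 rows is kept; rows whose t2.ref_id has no match in t3 get NULL for t3's columns.

(Bob, NULL); (Judy, NULL); (Mona, NULL); (Nora, NULL); (Sara, NULL)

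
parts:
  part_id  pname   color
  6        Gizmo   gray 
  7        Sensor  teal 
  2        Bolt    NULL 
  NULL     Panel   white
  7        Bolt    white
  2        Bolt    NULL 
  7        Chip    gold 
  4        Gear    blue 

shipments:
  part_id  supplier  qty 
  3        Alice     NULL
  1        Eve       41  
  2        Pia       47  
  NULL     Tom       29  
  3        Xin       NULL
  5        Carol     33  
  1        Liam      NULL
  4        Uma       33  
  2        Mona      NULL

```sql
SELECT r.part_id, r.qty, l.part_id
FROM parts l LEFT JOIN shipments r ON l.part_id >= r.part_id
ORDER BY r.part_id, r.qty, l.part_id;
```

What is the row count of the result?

48

LEFT JOIN keeps every row from `parts`; unmatched rows get NULL for `shipments`'s columns.
Matching on l.part_id >= r.part_id. A NULL in a compared column never satisfies the condition.
Matched pairs: 47; unmatched l rows kept: 1.
Total: 47 matched + 1 padded = 48 rows.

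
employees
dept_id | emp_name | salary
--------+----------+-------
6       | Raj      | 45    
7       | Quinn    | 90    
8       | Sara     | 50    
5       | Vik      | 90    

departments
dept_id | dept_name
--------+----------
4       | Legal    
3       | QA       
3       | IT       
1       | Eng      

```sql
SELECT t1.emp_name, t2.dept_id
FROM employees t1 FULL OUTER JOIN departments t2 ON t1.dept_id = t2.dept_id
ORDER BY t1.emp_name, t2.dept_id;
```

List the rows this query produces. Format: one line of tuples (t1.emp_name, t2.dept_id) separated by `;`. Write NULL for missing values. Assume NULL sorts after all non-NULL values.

(Quinn, NULL); (Raj, NULL); (Sara, NULL); (Vik, NULL); (NULL, 1); (NULL, 3); (NULL, 3); (NULL, 4)

FULL OUTER JOIN keeps every row from both sides; unmatched rows get NULL for the other side's columns.
Matching on t1.dept_id = t2.dept_id.
- dept_id=6: no t2 row matches, row kept with t2 columns NULL.
- dept_id=7: no t2 row matches, row kept with t2 columns NULL.
- dept_id=8: no t2 row matches, row kept with t2 columns NULL.
- dept_id=5: no t2 row matches, row kept with t2 columns NULL.
- 4 t2 row(s) had no t1 match → kept, t1 columns NULL.
After projecting and ordering:
t1.emp_name | t2.dept_id
Quinn | NULL
Raj | NULL
Sara | NULL
Vik | NULL
NULL | 1
NULL | 3
NULL | 3
NULL | 4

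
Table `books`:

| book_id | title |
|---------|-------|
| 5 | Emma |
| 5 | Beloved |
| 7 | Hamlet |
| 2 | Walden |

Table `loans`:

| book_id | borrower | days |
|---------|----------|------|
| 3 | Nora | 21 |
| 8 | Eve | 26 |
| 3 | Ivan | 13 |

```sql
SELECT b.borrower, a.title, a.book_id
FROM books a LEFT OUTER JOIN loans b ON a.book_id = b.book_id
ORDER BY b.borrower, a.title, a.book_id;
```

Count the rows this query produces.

4

LEFT JOIN keeps every row from `books`; unmatched rows get NULL for `loans`'s columns.
Matching on a.book_id = b.book_id.
- book_id=5: no b row matches, row kept with b columns NULL.
- book_id=5: no b row matches, row kept with b columns NULL.
- book_id=7: no b row matches, row kept with b columns NULL.
- book_id=2: no b row matches, row kept with b columns NULL.
Total: 0 matched + 4 padded = 4 rows.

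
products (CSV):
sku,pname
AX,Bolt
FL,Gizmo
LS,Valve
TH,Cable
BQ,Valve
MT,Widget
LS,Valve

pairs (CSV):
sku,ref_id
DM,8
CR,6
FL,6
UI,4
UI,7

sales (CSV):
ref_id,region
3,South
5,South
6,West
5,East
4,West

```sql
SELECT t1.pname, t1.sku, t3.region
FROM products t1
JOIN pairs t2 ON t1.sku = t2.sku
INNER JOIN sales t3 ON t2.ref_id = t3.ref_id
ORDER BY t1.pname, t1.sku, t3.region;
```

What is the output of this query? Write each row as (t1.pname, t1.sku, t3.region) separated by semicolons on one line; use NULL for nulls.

Step 1 — t1 INNER JOIN t2 on sku → 1 row(s).
Then INNER JOIN `sales t3` on ref_id: keep only rows whose t2.ref_id appears in t3.

(Gizmo, FL, West)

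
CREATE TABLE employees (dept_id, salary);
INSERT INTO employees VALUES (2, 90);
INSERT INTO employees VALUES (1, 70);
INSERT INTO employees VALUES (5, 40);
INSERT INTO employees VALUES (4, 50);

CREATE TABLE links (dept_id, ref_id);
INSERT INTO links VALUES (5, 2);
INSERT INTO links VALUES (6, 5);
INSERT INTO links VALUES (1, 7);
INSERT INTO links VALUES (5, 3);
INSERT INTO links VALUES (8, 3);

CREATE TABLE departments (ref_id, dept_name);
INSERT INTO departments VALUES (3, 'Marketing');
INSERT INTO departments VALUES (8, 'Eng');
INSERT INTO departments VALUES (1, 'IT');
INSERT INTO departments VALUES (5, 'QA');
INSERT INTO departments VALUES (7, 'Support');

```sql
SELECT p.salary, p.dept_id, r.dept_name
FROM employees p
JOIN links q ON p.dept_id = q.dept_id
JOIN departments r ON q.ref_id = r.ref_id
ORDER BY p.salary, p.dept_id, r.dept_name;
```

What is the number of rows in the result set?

Evaluate left to right. First `employees p INNER JOIN links q` on dept_id: 3 row(s).
Then INNER JOIN `departments r` on ref_id: keep only rows whose q.ref_id appears in r.
Result: 2 row(s).

2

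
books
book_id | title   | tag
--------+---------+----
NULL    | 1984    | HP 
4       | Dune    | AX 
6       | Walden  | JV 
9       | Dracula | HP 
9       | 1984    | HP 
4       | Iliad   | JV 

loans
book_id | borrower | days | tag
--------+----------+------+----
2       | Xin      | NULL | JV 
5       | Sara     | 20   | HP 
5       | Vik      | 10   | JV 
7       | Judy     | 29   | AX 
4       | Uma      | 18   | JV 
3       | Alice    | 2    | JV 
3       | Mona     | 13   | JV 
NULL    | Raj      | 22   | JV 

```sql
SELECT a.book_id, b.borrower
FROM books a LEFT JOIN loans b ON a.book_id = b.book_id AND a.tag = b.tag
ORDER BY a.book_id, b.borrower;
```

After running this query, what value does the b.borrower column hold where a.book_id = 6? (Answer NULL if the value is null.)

LEFT JOIN keeps every row from `books`; unmatched rows get NULL for `loans`'s columns.
Matching on a.book_id = b.book_id AND a.tag = b.tag. A NULL in a compared column never satisfies the condition.
- a row (book_id=NULL, tag=HP): no match → kept, b columns NULL.
- a row (book_id=4, tag=AX): no match → kept, b columns NULL.
- a row (book_id=6, tag=JV): no match → kept, b columns NULL.
- a row (book_id=9, tag=HP): no match → kept, b columns NULL.
- a row (book_id=9, tag=HP): no match → kept, b columns NULL.
- a row (book_id=4, tag=JV): matches 1 b row(s) → 1 output row(s).

NULL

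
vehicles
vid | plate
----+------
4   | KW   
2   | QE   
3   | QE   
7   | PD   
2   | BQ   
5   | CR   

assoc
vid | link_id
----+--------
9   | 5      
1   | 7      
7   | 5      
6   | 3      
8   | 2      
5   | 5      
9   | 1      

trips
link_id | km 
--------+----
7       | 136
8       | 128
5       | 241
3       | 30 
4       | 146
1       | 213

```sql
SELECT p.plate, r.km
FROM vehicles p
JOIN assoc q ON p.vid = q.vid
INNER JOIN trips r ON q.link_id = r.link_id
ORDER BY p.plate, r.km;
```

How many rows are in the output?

2

Joins associate left-to-right: vehicles INNER JOIN assoc on vid gives 2 intermediate row(s).
Then INNER JOIN `trips r` on link_id: keep only rows whose q.link_id appears in r.
Result: 2 row(s).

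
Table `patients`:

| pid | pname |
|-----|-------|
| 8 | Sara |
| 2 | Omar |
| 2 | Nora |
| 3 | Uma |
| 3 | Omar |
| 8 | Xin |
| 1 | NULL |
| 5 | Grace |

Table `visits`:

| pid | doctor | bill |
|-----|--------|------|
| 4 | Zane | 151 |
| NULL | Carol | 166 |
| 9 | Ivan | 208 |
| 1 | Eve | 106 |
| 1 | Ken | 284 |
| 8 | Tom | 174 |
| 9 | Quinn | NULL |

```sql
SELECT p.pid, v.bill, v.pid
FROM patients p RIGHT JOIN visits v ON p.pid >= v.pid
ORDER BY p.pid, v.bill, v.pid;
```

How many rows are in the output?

RIGHT JOIN keeps every row from `visits`; unmatched rows get NULL for `patients`'s columns.
Matching on p.pid >= v.pid. A NULL in a compared column never satisfies the condition.
- p[0] pid=8 → 4 match(es) in v → 4 row(s).
- p[1] pid=2 → 2 match(es) in v → 2 row(s).
- p[2] pid=2 → 2 match(es) in v → 2 row(s).
- p[3] pid=3 → 2 match(es) in v → 2 row(s).
- p[4] pid=3 → 2 match(es) in v → 2 row(s).
- p[5] pid=8 → 4 match(es) in v → 4 row(s).
- p[6] pid=1 → 2 match(es) in v → 2 row(s).
- p[7] pid=5 → 3 match(es) in v → 3 row(s).
- 3 v row(s) had no p match → kept, p columns NULL.
Total: 21 matched + 3 padded = 24 rows.

24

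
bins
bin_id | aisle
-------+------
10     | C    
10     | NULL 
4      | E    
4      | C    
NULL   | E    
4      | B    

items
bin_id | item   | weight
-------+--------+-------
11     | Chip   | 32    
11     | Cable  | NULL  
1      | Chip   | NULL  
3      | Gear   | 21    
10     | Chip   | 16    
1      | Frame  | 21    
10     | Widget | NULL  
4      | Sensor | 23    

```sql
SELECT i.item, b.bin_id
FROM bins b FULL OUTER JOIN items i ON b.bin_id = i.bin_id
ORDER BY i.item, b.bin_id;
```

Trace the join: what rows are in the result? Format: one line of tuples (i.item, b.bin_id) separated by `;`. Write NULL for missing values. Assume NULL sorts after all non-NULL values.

FULL OUTER JOIN keeps every row from both sides; unmatched rows get NULL for the other side's columns.
Matching on b.bin_id = i.bin_id. A NULL in a compared column never satisfies the condition.
- b row (bin_id=10): matches 2 i row(s) → 2 output row(s).
- b row (bin_id=10): matches 2 i row(s) → 2 output row(s).
- b row (bin_id=4): matches 1 i row(s) → 1 output row(s).
- b row (bin_id=4): matches 1 i row(s) → 1 output row(s).
- b row (bin_id=NULL): no match → kept, i columns NULL.
- b row (bin_id=4): matches 1 i row(s) → 1 output row(s).
- 5 row(s) from i found no b partner → padded with NULL.

(Cable, NULL); (Chip, 10); (Chip, 10); (Chip, NULL); (Chip, NULL); (Frame, NULL); (Gear, NULL); (Sensor, 4); (Sensor, 4); (Sensor, 4); (Widget, 10); (Widget, 10); (NULL, NULL)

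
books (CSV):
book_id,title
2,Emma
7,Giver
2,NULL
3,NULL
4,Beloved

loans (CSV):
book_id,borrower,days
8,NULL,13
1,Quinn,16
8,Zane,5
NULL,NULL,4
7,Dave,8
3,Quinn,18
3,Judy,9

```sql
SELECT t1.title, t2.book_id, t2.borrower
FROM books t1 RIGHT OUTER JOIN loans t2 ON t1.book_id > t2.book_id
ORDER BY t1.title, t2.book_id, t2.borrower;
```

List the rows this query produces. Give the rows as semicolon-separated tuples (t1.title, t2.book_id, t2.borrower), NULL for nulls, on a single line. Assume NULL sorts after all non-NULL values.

(Beloved, 1, Quinn); (Beloved, 3, Judy); (Beloved, 3, Quinn); (Emma, 1, Quinn); (Giver, 1, Quinn); (Giver, 3, Judy); (Giver, 3, Quinn); (NULL, 1, Quinn); (NULL, 1, Quinn); (NULL, 7, Dave); (NULL, 8, Zane); (NULL, 8, NULL); (NULL, NULL, NULL)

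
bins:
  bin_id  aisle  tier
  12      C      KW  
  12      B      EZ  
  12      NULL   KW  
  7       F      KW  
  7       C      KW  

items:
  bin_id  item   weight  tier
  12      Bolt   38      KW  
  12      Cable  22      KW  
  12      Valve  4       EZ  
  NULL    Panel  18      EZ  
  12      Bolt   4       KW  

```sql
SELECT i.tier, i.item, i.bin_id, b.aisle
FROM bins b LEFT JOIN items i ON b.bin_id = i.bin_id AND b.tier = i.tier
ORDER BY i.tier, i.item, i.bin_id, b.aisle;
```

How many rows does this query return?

9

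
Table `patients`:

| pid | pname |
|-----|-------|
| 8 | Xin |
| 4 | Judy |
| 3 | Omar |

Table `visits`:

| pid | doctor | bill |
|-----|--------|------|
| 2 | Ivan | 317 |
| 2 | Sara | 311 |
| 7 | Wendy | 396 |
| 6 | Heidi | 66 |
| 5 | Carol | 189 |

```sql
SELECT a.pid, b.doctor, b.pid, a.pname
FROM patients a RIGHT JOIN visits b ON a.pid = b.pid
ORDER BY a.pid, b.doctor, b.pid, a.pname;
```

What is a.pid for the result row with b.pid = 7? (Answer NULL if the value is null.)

RIGHT JOIN keeps every row from `visits`; unmatched rows get NULL for `patients`'s columns.
Matching on a.pid = b.pid.
Matched pairs: 0; unmatched b rows kept: 5.

NULL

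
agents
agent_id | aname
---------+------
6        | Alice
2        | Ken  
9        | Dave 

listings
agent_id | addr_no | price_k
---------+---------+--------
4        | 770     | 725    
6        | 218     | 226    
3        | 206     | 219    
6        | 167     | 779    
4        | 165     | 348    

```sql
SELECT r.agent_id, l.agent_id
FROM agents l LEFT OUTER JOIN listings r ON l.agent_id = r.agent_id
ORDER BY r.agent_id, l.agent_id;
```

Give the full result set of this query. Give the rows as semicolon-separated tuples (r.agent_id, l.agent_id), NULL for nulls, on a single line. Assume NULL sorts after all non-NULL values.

(6, 6); (6, 6); (NULL, 2); (NULL, 9)

LEFT JOIN keeps every row from `agents`; unmatched rows get NULL for `listings`'s columns.
Matching on l.agent_id = r.agent_id.
- l[0] agent_id=6 → 2 match(es) in r → 2 row(s).
- l[1] agent_id=2 → no match; kept with NULLs on the r side.
- l[2] agent_id=9 → no match; kept with NULLs on the r side.
After projecting and ordering:
r.agent_id | l.agent_id
6 | 6
6 | 6
NULL | 2
NULL | 9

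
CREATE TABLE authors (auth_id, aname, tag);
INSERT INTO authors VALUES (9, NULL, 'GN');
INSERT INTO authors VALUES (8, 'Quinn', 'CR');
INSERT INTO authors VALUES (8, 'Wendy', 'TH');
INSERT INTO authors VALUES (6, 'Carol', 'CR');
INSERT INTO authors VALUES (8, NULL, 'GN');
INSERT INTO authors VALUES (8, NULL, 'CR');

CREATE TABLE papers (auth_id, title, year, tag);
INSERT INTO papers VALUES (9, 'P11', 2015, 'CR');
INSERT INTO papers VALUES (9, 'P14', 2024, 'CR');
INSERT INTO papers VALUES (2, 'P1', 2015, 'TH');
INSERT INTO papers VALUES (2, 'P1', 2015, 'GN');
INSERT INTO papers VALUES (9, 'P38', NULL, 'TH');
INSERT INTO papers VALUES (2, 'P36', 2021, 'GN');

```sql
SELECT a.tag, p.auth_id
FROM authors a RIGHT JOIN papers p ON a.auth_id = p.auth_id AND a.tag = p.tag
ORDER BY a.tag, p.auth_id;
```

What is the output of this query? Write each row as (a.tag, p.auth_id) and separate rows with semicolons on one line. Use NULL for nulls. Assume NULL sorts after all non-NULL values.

(NULL, 2); (NULL, 2); (NULL, 2); (NULL, 9); (NULL, 9); (NULL, 9)

RIGHT JOIN keeps every row from `papers`; unmatched rows get NULL for `authors`'s columns.
Matching on a.auth_id = p.auth_id AND a.tag = p.tag.
Matched pairs: 0; unmatched p rows kept: 6.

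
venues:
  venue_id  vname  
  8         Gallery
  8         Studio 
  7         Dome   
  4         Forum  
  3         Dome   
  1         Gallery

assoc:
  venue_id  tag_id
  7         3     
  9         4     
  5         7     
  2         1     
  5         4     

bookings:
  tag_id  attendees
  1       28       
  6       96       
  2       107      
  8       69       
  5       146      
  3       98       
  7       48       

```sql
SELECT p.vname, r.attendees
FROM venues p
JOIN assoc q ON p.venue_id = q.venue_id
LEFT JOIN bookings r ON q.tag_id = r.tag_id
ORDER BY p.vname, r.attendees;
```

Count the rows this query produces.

Evaluate left to right. First `venues p INNER JOIN assoc q` on venue_id: 1 row(s).
Then LEFT JOIN `bookings r` on tag_id: each of those 1 rows is kept; rows whose q.tag_id has no match in r get NULL for r's columns.
Result: 1 row(s).

1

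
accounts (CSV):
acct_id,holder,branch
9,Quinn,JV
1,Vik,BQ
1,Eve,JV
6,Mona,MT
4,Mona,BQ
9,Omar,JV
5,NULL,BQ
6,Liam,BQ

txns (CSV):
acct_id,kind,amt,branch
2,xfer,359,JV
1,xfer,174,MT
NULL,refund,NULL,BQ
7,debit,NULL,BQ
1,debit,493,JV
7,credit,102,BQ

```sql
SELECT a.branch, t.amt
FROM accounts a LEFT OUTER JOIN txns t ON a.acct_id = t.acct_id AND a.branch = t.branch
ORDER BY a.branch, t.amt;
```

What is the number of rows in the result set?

8

LEFT JOIN keeps every row from `accounts`; unmatched rows get NULL for `txns`'s columns.
Matching on a.acct_id = t.acct_id AND a.branch = t.branch. A NULL in a compared column never satisfies the condition.
- a (acct_id=9, branch=JV) has no partner → padded with NULL.
- a (acct_id=1, branch=BQ) has no partner → padded with NULL.
- a (acct_id=1, branch=JV) pairs with 1 row(s) of t.
- a (acct_id=6, branch=MT) has no partner → padded with NULL.
- a (acct_id=4, branch=BQ) has no partner → padded with NULL.
- a (acct_id=9, branch=JV) has no partner → padded with NULL.
- a (acct_id=5, branch=BQ) has no partner → padded with NULL.
- a (acct_id=6, branch=BQ) has no partner → padded with NULL.
Total: 1 matched + 7 padded = 8 rows.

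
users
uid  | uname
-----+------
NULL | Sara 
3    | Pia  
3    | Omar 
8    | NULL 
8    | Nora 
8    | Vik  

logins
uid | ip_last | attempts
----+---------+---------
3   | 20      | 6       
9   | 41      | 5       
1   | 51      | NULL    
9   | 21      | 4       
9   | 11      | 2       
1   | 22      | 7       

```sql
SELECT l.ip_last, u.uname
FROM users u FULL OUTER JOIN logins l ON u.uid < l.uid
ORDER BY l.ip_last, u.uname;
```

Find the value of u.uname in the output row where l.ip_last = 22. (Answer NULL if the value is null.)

NULL

FULL OUTER JOIN keeps every row from both sides; unmatched rows get NULL for the other side's columns.
Matching on u.uid < l.uid. A NULL in a compared column never satisfies the condition.
Matched pairs: 15; unmatched u rows kept: 1; unmatched l rows kept: 3.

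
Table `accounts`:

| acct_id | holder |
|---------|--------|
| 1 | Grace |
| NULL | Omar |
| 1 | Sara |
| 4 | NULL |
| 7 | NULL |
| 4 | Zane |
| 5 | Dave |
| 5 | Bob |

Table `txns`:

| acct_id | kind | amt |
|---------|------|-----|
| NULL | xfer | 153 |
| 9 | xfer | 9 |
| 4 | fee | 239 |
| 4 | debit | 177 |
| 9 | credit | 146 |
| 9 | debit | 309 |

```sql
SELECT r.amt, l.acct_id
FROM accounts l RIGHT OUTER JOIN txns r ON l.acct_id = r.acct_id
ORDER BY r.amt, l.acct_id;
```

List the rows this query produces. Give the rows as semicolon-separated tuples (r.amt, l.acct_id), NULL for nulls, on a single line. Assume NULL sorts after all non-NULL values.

RIGHT JOIN keeps every row from `txns`; unmatched rows get NULL for `accounts`'s columns.
Matching on l.acct_id = r.acct_id. A NULL in a compared column never satisfies the condition.
- l row (acct_id=1): no match.
- l row (acct_id=NULL): no match.
- l row (acct_id=1): no match.
- l row (acct_id=4): matches 2 r row(s) → 2 output row(s).
- l row (acct_id=7): no match.
- l row (acct_id=4): matches 2 r row(s) → 2 output row(s).
- l row (acct_id=5): no match.
- l row (acct_id=5): no match.
- 4 r row(s) had no l match → kept, l columns NULL.
After projecting and ordering:
r.amt | l.acct_id
9 | NULL
146 | NULL
153 | NULL
177 | 4
177 | 4
239 | 4
239 | 4
309 | NULL

(9, NULL); (146, NULL); (153, NULL); (177, 4); (177, 4); (239, 4); (239, 4); (309, NULL)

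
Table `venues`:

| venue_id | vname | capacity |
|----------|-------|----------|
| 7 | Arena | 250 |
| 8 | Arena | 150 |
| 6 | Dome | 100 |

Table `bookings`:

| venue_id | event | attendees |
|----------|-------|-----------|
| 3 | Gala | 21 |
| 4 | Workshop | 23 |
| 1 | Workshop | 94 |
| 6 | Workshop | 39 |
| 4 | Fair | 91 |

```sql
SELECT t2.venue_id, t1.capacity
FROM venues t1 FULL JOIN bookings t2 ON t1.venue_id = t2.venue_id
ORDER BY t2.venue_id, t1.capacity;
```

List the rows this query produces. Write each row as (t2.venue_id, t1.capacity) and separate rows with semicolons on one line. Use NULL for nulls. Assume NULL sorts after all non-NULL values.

FULL OUTER JOIN keeps every row from both sides; unmatched rows get NULL for the other side's columns.
Matching on t1.venue_id = t2.venue_id.
Matched pairs: 1; unmatched t1 rows kept: 2; unmatched t2 rows kept: 4.

(1, NULL); (3, NULL); (4, NULL); (4, NULL); (6, 100); (NULL, 150); (NULL, 250)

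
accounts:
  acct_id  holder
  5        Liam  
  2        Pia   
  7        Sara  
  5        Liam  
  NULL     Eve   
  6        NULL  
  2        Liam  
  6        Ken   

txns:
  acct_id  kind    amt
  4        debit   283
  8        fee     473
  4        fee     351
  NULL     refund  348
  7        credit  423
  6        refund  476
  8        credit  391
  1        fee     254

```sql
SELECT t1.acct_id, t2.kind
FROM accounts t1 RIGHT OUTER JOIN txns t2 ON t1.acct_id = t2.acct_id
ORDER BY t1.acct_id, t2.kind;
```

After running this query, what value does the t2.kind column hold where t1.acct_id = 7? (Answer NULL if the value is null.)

credit

RIGHT JOIN keeps every row from `txns`; unmatched rows get NULL for `accounts`'s columns.
Matching on t1.acct_id = t2.acct_id. A NULL in a compared column never satisfies the condition.
Matched pairs: 3; unmatched t2 rows kept: 6.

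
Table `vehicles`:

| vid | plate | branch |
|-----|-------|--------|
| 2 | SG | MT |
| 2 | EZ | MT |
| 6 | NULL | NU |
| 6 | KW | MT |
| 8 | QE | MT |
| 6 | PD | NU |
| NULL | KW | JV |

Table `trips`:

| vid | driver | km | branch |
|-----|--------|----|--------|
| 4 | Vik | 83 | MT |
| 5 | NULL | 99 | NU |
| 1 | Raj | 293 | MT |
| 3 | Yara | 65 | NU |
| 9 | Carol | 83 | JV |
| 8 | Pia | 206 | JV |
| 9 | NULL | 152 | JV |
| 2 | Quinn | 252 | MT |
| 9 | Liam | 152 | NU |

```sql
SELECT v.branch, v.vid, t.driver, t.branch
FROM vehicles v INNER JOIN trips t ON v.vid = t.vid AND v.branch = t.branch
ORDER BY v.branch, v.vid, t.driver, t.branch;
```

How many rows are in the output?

INNER JOIN keeps only pairs where the ON condition holds.
Matching on v.vid = t.vid AND v.branch = t.branch. A NULL in a compared column never satisfies the condition.
- v[0] vid=2, branch=MT → 1 match(es) in t → 1 row(s).
- v[1] vid=2, branch=MT → 1 match(es) in t → 1 row(s).
- v[2] vid=6, branch=NU → no match; dropped.
- v[3] vid=6, branch=MT → no match; dropped.
- v[4] vid=8, branch=MT → no match; dropped.
- v[5] vid=6, branch=NU → no match; dropped.
- v[6] vid=NULL, branch=JV → no match; dropped.
Total: 2 rows.

2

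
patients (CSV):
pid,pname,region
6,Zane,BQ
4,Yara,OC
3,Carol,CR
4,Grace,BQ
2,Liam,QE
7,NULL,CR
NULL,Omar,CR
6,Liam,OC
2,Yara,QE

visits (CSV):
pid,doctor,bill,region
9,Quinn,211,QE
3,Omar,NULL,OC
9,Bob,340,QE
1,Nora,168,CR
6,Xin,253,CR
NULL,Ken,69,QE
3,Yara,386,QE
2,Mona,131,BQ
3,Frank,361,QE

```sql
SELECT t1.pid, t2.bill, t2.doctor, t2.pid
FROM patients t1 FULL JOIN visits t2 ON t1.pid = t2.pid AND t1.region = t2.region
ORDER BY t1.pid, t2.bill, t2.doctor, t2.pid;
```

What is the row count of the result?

18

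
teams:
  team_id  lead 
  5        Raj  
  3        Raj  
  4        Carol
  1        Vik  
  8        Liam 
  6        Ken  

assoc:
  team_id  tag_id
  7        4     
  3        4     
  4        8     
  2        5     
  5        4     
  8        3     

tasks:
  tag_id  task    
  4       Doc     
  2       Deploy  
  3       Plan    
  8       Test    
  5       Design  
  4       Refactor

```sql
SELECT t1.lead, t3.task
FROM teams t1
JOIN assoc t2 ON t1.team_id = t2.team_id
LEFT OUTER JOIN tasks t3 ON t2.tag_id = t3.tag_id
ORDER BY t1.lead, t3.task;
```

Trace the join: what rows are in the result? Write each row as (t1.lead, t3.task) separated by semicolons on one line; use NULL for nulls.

(Carol, Test); (Liam, Plan); (Raj, Doc); (Raj, Doc); (Raj, Refactor); (Raj, Refactor)

Joins associate left-to-right: teams INNER JOIN assoc on team_id gives 4 intermediate row(s).
Then LEFT JOIN `tasks t3` on tag_id: each of those 4 rows is kept; rows whose t2.tag_id has no match in t3 get NULL for t3's columns.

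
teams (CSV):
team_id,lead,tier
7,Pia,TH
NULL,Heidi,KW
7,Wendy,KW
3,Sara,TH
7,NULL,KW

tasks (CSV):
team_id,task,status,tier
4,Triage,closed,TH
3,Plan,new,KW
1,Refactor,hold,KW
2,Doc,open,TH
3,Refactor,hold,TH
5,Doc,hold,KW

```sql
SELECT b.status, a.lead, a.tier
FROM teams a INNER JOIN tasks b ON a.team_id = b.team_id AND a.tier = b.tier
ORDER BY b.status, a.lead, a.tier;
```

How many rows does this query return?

1

INNER JOIN keeps only pairs where the ON condition holds.
Matching on a.team_id = b.team_id AND a.tier = b.tier. A NULL in a compared column never satisfies the condition.
- team_id=7, tier=TH: no matching b row, dropped.
- team_id=NULL, tier=KW: no matching b row, dropped.
- team_id=7, tier=KW: no matching b row, dropped.
- team_id=3, tier=TH: 1 matching b row(s), so 1 row(s) emitted.
- team_id=7, tier=KW: no matching b row, dropped.
Total: 1 rows.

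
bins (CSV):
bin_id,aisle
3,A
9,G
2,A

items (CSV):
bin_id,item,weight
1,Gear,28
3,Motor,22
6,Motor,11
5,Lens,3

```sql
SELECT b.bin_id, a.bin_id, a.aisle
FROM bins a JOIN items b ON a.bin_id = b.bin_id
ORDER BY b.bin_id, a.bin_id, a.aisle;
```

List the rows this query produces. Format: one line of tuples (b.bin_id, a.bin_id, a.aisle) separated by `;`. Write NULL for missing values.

(3, 3, A)

INNER JOIN keeps only pairs where the ON condition holds.
Matching on a.bin_id = b.bin_id.
Matched pairs: 1.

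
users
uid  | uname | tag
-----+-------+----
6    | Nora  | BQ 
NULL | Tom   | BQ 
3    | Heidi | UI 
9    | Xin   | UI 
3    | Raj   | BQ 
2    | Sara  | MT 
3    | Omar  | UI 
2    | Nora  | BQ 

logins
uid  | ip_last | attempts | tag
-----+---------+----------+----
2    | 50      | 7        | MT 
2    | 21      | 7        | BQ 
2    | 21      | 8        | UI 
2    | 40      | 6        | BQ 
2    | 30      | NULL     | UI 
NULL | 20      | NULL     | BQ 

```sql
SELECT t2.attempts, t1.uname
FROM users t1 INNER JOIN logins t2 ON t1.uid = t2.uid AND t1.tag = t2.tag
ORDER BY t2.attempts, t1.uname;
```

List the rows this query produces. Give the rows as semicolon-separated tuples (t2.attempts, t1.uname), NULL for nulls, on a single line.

(6, Nora); (7, Nora); (7, Sara)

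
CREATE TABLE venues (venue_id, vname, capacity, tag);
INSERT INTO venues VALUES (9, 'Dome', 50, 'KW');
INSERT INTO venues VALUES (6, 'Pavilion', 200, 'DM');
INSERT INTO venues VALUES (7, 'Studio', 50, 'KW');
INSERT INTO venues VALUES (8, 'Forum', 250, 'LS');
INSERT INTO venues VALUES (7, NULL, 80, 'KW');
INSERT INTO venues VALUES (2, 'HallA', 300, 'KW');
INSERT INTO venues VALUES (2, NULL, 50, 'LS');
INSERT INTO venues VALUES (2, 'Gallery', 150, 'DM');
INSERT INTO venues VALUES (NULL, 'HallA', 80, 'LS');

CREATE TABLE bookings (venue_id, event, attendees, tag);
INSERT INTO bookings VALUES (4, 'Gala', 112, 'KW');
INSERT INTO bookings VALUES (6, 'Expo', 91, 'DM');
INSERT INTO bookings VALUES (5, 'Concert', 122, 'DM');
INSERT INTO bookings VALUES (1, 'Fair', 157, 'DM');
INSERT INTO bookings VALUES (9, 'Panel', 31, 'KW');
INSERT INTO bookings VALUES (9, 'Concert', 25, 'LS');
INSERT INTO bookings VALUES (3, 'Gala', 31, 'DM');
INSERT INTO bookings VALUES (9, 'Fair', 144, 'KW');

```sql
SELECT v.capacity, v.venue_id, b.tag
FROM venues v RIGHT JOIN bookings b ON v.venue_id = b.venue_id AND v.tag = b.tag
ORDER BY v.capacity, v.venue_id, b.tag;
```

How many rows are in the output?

8

RIGHT JOIN keeps every row from `bookings`; unmatched rows get NULL for `venues`'s columns.
Matching on v.venue_id = b.venue_id AND v.tag = b.tag. A NULL in a compared column never satisfies the condition.
- v (venue_id=9, tag=KW) pairs with 2 row(s) of b.
- v (venue_id=6, tag=DM) pairs with 1 row(s) of b.
- v (venue_id=7, tag=KW) has no partner in b.
- v (venue_id=8, tag=LS) has no partner in b.
- v (venue_id=7, tag=KW) has no partner in b.
- v (venue_id=2, tag=KW) has no partner in b.
- v (venue_id=2, tag=LS) has no partner in b.
- v (venue_id=2, tag=DM) has no partner in b.
- v (venue_id=NULL, tag=LS) has no partner in b.
- 5 b row(s) had no v match → kept, v columns NULL.
Total: 3 matched + 5 padded = 8 rows.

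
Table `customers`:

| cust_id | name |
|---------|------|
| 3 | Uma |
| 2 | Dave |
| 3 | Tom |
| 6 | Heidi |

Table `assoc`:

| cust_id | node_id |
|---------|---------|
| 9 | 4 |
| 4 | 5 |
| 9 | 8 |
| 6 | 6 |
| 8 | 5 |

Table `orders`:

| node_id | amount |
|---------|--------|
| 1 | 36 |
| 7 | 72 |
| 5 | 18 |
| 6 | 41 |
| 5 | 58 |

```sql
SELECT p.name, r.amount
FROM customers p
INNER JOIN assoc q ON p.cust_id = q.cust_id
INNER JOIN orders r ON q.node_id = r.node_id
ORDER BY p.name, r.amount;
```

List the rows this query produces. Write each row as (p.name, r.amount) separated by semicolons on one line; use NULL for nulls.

Step 1 — p INNER JOIN q on cust_id → 1 row(s).
Then INNER JOIN `orders r` on node_id: keep only rows whose q.node_id appears in r.

(Heidi, 41)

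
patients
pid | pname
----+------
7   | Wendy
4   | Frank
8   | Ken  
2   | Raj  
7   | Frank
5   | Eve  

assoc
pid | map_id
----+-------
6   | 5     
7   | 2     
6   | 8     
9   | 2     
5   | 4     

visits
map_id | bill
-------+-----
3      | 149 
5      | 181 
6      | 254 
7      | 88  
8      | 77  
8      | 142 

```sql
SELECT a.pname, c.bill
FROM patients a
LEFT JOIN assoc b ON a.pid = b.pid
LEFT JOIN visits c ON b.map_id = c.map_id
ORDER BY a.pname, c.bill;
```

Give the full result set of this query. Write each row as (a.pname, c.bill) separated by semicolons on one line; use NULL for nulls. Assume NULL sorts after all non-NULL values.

(Eve, NULL); (Frank, NULL); (Frank, NULL); (Ken, NULL); (Raj, NULL); (Wendy, NULL)

Evaluate left to right. First `patients a LEFT JOIN assoc b` on pid: 6 row(s).
Then LEFT JOIN `visits c` on map_id: each of those 6 rows is kept; rows whose b.map_id has no match in c get NULL for c's columns.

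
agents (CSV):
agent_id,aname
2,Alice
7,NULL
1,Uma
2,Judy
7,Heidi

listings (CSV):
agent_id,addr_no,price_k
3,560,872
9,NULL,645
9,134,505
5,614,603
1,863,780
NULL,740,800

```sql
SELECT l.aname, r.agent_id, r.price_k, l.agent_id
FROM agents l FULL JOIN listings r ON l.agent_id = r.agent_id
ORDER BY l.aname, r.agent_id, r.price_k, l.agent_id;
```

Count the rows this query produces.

FULL OUTER JOIN keeps every row from both sides; unmatched rows get NULL for the other side's columns.
Matching on l.agent_id = r.agent_id. A NULL in a compared column never satisfies the condition.
Matched pairs: 1; unmatched l rows kept: 4; unmatched r rows kept: 5.
Total: 1 matched + 9 padded = 10 rows.

10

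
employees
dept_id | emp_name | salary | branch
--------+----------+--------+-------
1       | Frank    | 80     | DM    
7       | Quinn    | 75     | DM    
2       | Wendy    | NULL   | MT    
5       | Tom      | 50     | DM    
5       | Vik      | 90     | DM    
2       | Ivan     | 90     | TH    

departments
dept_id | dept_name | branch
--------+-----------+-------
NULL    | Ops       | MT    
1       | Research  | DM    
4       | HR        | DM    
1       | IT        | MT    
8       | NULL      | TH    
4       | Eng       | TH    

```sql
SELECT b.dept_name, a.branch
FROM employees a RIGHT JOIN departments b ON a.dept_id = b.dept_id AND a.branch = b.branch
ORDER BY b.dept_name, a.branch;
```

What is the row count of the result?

RIGHT JOIN keeps every row from `departments`; unmatched rows get NULL for `employees`'s columns.
Matching on a.dept_id = b.dept_id AND a.branch = b.branch. A NULL in a compared column never satisfies the condition.
- a (dept_id=1, branch=DM) pairs with 1 row(s) of b.
- a (dept_id=7, branch=DM) has no partner in b.
- a (dept_id=2, branch=MT) has no partner in b.
- a (dept_id=5, branch=DM) has no partner in b.
- a (dept_id=5, branch=DM) has no partner in b.
- a (dept_id=2, branch=TH) has no partner in b.
- plus 5 unmatched b row(s), each kept with NULL a columns.
Total: 1 matched + 5 padded = 6 rows.

6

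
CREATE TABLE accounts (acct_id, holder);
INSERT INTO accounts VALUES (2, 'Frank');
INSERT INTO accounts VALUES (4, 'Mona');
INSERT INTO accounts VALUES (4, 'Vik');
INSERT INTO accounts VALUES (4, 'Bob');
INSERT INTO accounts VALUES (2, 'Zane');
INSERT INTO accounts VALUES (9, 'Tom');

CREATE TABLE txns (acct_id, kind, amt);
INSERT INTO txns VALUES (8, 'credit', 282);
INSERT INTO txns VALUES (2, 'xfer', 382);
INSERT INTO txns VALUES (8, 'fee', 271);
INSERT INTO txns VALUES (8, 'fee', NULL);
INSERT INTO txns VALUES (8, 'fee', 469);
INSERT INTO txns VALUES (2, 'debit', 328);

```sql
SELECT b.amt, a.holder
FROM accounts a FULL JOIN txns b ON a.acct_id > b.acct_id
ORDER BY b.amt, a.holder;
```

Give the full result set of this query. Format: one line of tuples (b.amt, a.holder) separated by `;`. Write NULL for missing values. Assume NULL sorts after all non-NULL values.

(271, Tom); (282, Tom); (328, Bob); (328, Mona); (328, Tom); (328, Vik); (382, Bob); (382, Mona); (382, Tom); (382, Vik); (469, Tom); (NULL, Frank); (NULL, Tom); (NULL, Zane)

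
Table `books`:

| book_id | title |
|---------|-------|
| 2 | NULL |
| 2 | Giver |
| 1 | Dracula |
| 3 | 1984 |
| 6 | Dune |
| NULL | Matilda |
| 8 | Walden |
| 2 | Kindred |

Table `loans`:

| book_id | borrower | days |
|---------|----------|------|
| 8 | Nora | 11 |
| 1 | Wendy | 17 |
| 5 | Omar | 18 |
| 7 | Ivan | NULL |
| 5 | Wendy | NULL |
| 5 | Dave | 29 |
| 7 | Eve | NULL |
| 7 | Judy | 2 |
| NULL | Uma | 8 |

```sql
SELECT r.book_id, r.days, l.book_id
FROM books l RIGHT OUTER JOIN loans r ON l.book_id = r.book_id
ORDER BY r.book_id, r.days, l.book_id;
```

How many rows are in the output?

9

RIGHT JOIN keeps every row from `loans`; unmatched rows get NULL for `books`'s columns.
Matching on l.book_id = r.book_id. A NULL in a compared column never satisfies the condition.
- book_id=2: no matching r row.
- book_id=2: no matching r row.
- book_id=1: 1 matching r row(s), so 1 row(s) emitted.
- book_id=3: no matching r row.
- book_id=6: no matching r row.
- book_id=NULL: no matching r row.
- book_id=8: 1 matching r row(s), so 1 row(s) emitted.
- book_id=2: no matching r row.
- 7 r row(s) had no l match → kept, l columns NULL.
Total: 2 matched + 7 padded = 9 rows.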